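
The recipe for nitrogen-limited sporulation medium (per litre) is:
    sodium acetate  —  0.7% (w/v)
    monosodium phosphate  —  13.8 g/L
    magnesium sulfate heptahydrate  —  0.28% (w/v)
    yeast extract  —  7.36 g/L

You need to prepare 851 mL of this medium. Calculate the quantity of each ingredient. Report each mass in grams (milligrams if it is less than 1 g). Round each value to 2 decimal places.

Target volume = 851 mL = 0.851 L.
sodium acetate: 0.7 g per 100 mL × 851 mL ÷ 100 = 5.96 g
monosodium phosphate: 13.8 g/L × 0.851 L = 11.74 g
magnesium sulfate heptahydrate: 0.28 g per 100 mL × 851 mL ÷ 100 = 2.38 g
yeast extract: 7.36 g/L × 0.851 L = 6.26 g

sodium acetate 5.96 g; monosodium phosphate 11.74 g; magnesium sulfate heptahydrate 2.38 g; yeast extract 6.26 g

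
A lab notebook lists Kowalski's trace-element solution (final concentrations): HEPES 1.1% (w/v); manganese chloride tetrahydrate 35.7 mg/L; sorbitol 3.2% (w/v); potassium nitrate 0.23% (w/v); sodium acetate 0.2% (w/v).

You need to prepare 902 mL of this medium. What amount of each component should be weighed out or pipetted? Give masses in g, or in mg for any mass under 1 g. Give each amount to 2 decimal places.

HEPES 9.92 g; manganese chloride tetrahydrate 32.20 mg; sorbitol 28.86 g; potassium nitrate 2.07 g; sodium acetate 1.80 g

Target volume = 902 mL = 0.902 L.
HEPES: 1.1% w/v = 11 g/L → 11 × 0.902 L = 9.92 g
manganese chloride tetrahydrate: 35.7 mg/L × 0.902 L = 32.20 mg
sorbitol: 3.2% w/v = 32 g/L → 32 × 0.902 L = 28.86 g
potassium nitrate: 0.23 g per 100 mL × 902 mL ÷ 100 = 2.07 g
sodium acetate: 0.2% w/v = 2 g/L → 2 × 0.902 L = 1.80 g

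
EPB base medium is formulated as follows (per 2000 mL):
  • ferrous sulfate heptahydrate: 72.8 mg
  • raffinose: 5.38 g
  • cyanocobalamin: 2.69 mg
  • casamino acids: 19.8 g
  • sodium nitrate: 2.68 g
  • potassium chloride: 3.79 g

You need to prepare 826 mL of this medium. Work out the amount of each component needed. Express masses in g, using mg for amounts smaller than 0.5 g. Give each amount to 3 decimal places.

Scale factor = 826 mL / 2000 mL = 0.413.
ferrous sulfate heptahydrate: 72.8 mg × (826 mL / 2000 mL) = 30.066 mg
raffinose: 5.38 g × (826 mL / 2000 mL) = 2.222 g
cyanocobalamin: 2.69 mg × (826 mL / 2000 mL) = 1.111 mg
casamino acids: 19.8 g × (826 mL / 2000 mL) = 8.177 g
sodium nitrate: 2.68 g × (826 mL / 2000 mL) = 1.107 g
potassium chloride: 3.79 g × (826 mL / 2000 mL) = 1.565 g

ferrous sulfate heptahydrate 30.066 mg; raffinose 2.222 g; cyanocobalamin 1.111 mg; casamino acids 8.177 g; sodium nitrate 1.107 g; potassium chloride 1.565 g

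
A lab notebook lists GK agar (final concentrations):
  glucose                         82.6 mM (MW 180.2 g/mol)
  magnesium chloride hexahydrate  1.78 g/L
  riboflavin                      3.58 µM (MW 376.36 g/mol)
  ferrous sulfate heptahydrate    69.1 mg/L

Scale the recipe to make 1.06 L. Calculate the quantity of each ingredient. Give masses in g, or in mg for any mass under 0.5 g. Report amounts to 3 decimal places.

Working volume: 1.06 L.
glucose: 82.6 mmol/L × 180.2 g/mol × 1.06 L ÷ 1000 = 15.778 g
magnesium chloride hexahydrate: 1.78 g/L × 1.06 L = 1.887 g
riboflavin: 3.58 µmol/L × 376.36 g/mol × 1.06 L ÷ 1000 = 1.428 mg
ferrous sulfate heptahydrate: 69.1 mg/L × 1.06 L = 73.246 mg

glucose 15.778 g; magnesium chloride hexahydrate 1.887 g; riboflavin 1.428 mg; ferrous sulfate heptahydrate 73.246 mg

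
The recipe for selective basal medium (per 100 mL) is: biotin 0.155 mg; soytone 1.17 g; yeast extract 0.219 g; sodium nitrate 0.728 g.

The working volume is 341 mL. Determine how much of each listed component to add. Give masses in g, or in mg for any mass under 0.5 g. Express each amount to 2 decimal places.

Ratio of target to recipe volume: 341 / 100 = 3.41.
biotin: 0.155 mg × (341 mL / 100 mL) = 0.53 mg
soytone: 1.17 g × (341 mL / 100 mL) = 3.99 g
yeast extract: 0.219 g × (341 mL / 100 mL) = 0.75 g
sodium nitrate: 0.728 g × (341 mL / 100 mL) = 2.48 g

biotin 0.53 mg; soytone 3.99 g; yeast extract 0.75 g; sodium nitrate 2.48 g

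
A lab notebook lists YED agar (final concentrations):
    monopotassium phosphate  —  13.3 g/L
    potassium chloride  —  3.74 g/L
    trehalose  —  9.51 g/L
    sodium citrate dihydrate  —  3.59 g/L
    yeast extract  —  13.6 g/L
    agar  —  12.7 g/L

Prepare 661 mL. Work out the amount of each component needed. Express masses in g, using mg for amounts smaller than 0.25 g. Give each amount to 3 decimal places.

monopotassium phosphate 8.791 g; potassium chloride 2.472 g; trehalose 6.286 g; sodium citrate dihydrate 2.373 g; yeast extract 8.990 g; agar 8.395 g

Target volume = 661 mL = 0.661 L.
monopotassium phosphate: 13.3 g/L × 0.661 L = 8.791 g
potassium chloride: 3.74 g/L × 0.661 L = 2.472 g
trehalose: 9.51 g/L × 0.661 L = 6.286 g
sodium citrate dihydrate: 3.59 g/L × 0.661 L = 2.373 g
yeast extract: 13.6 g/L × 0.661 L = 8.990 g
agar: 12.7 g/L × 0.661 L = 8.395 g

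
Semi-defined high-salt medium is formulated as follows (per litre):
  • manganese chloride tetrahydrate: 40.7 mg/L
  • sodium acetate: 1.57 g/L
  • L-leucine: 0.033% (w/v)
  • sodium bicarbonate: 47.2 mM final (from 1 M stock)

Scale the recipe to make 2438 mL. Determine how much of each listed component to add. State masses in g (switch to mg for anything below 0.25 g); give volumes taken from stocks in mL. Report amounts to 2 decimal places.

Scale factor relative to 1 L: 2.438.
manganese chloride tetrahydrate: 40.7 mg/L × 2.438 L = 99.23 mg
sodium acetate: 1.57 g/L × 2.438 L = 3.83 g
L-leucine: 0.033% w/v = 0.33 g/L → 0.33 × 2.438 L = 0.80 g
sodium bicarbonate: V = C2·V2/C1 = 47.2 mM × 2438 mL ÷ 1000 mM = 115.07 mL

manganese chloride tetrahydrate 99.23 mg; sodium acetate 3.83 g; L-leucine 0.80 g; sodium bicarbonate 115.07 mL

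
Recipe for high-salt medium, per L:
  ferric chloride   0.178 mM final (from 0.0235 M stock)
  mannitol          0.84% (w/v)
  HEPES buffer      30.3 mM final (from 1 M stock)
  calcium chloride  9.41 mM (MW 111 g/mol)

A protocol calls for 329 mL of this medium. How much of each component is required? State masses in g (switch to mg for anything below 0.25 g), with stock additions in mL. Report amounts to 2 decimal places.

ferric chloride 2.49 mL; mannitol 2.76 g; HEPES buffer 9.97 mL; calcium chloride 0.34 g

Target volume = 329 mL = 0.329 L.
ferric chloride: dilute stock: 0.178 mM × 329 mL ÷ 23.5 mM = 2.49 mL
mannitol: 0.84 g per 100 mL × 329 mL ÷ 100 = 2.76 g
HEPES buffer: dilute stock: 30.3 mM × 329 mL ÷ 1000 mM = 9.97 mL
calcium chloride: 9.41 mmol/L × 111 g/mol × 0.329 L ÷ 1000 = 0.34 g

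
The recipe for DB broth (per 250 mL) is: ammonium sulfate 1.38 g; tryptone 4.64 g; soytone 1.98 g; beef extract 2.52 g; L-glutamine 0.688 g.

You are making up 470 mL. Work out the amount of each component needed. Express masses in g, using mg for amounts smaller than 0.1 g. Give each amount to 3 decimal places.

ammonium sulfate 2.594 g; tryptone 8.723 g; soytone 3.722 g; beef extract 4.738 g; L-glutamine 1.293 g

Ratio of target to recipe volume: 470 / 250 = 1.88.
ammonium sulfate: 1.38 g × (470 mL / 250 mL) = 2.594 g
tryptone: 4.64 g × (470 mL / 250 mL) = 8.723 g
soytone: 1.98 g × (470 mL / 250 mL) = 3.722 g
beef extract: 2.52 g × (470 mL / 250 mL) = 4.738 g
L-glutamine: 0.688 g × (470 mL / 250 mL) = 1.293 g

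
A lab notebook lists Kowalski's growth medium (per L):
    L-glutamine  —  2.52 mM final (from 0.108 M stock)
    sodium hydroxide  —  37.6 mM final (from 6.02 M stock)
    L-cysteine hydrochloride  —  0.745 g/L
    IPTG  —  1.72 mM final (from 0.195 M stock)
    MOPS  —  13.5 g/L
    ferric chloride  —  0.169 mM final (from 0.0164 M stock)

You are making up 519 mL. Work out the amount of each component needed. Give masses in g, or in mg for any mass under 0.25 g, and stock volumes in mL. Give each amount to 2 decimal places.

Scale factor relative to 1 L: 0.519.
L-glutamine: C1V1 = C2V2 → 2.52 mM × 519 mL ÷ 108 mM = 12.11 mL
sodium hydroxide: dilute stock: 37.6 mM × 519 mL ÷ 6020 mM = 3.24 mL
L-cysteine hydrochloride: 0.745 g/L × 0.519 L = 0.39 g
IPTG: C1V1 = C2V2 → 1.72 mM × 519 mL ÷ 195 mM = 4.58 mL
MOPS: 13.5 g/L × 0.519 L = 7.01 g
ferric chloride: dilute stock: 0.169 mM × 519 mL ÷ 16.4 mM = 5.35 mL

L-glutamine 12.11 mL; sodium hydroxide 3.24 mL; L-cysteine hydrochloride 0.39 g; IPTG 4.58 mL; MOPS 7.01 g; ferric chloride 5.35 mL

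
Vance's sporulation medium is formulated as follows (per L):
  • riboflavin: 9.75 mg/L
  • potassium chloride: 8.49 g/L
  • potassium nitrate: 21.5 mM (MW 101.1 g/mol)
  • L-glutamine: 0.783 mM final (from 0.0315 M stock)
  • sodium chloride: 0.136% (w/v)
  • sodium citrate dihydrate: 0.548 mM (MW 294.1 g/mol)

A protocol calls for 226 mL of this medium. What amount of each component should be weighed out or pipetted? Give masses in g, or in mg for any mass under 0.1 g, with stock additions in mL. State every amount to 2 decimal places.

riboflavin 2.20 mg; potassium chloride 1.92 g; potassium nitrate 0.49 g; L-glutamine 5.62 mL; sodium chloride 0.31 g; sodium citrate dihydrate 36.42 mg

Target volume = 226 mL = 0.226 L.
riboflavin: 9.75 mg/L × 0.226 L = 2.20 mg
potassium chloride: 8.49 g/L × 0.226 L = 1.92 g
potassium nitrate: 21.5 mmol/L × 101.1 g/mol × 0.226 L ÷ 1000 = 0.49 g
L-glutamine: dilute stock: 0.783 mM × 226 mL ÷ 31.5 mM = 5.62 mL
sodium chloride: 0.136% w/v = 1.36 g/L → 1.36 × 0.226 L = 0.31 g
sodium citrate dihydrate: 0.548 mmol/L × 294.1 mg/mmol × 0.226 L = 36.42 mg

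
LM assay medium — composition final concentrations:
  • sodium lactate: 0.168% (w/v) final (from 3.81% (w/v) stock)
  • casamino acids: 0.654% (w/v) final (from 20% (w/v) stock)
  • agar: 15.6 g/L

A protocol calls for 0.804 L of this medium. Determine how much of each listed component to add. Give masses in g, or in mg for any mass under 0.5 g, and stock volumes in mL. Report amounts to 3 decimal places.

sodium lactate 35.452 mL; casamino acids 26.291 mL; agar 12.542 g

Scale factor relative to 1 L: 0.804.
sodium lactate: V = C2·V2/C1 = 0.168% ÷ 3.81% × 804 mL = 35.452 mL
casamino acids: C1V1 = C2V2 → 0.654% ÷ 20% × 804 mL = 26.291 mL
agar: 15.6 g/L × 0.804 L = 12.542 g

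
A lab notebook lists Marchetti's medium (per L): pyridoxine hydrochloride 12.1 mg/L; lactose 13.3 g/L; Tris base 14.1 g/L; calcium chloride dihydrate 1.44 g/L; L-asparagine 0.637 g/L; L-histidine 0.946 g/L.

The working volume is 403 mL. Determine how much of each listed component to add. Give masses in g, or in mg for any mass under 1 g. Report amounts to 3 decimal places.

Scale factor relative to 1 L: 0.403.
pyridoxine hydrochloride: 12.1 mg/L × 0.403 L = 4.876 mg
lactose: 13.3 g/L × 0.403 L = 5.360 g
Tris base: 14.1 g/L × 0.403 L = 5.682 g
calcium chloride dihydrate: 1.44 g/L × 0.403 L = 0.58032 g = 580.320 mg
L-asparagine: 0.637 g/L × 0.403 L = 0.256711 g = 256.711 mg
L-histidine: 0.946 g/L × 0.403 L = 0.381238 g = 381.238 mg

pyridoxine hydrochloride 4.876 mg; lactose 5.360 g; Tris base 5.682 g; calcium chloride dihydrate 580.320 mg; L-asparagine 256.711 mg; L-histidine 381.238 mg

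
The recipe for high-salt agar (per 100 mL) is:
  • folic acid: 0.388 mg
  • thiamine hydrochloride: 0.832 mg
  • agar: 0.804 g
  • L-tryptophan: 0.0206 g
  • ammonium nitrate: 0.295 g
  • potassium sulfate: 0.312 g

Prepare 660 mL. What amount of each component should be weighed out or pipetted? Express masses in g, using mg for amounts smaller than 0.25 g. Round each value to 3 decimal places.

Scale factor = 660 mL / 100 mL = 6.6.
folic acid: 0.388 mg × (660 mL / 100 mL) = 2.561 mg
thiamine hydrochloride: 0.832 mg × (660 mL / 100 mL) = 5.491 mg
agar: 0.804 g × (660 mL / 100 mL) = 5.306 g
L-tryptophan: 0.0206 g × (660 mL / 100 mL) = 0.13596 g = 135.960 mg
ammonium nitrate: 0.295 g × (660 mL / 100 mL) = 1.947 g
potassium sulfate: 0.312 g × (660 mL / 100 mL) = 2.059 g

folic acid 2.561 mg; thiamine hydrochloride 5.491 mg; agar 5.306 g; L-tryptophan 135.960 mg; ammonium nitrate 1.947 g; potassium sulfate 2.059 g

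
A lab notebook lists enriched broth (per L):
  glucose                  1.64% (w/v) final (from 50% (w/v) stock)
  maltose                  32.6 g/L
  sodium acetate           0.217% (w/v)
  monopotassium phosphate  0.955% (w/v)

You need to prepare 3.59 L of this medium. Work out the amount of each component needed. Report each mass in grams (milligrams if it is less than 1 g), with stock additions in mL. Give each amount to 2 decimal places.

glucose 117.75 mL; maltose 117.03 g; sodium acetate 7.79 g; monopotassium phosphate 34.28 g

Scale factor relative to 1 L: 3.59.
glucose: C1V1 = C2V2 → 1.64% ÷ 50% × 3590 mL = 117.75 mL
maltose: 32.6 g/L × 3.59 L = 117.03 g
sodium acetate: 0.217 g per 100 mL × 3590 mL ÷ 100 = 7.79 g
monopotassium phosphate: 0.955 g per 100 mL × 3590 mL ÷ 100 = 34.28 g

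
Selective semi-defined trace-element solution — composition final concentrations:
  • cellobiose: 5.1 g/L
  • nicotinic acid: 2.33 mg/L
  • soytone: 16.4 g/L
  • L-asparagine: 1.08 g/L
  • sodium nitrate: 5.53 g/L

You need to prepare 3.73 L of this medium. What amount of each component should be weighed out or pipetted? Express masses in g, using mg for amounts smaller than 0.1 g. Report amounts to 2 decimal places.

Scale factor relative to 1 L: 3.73.
cellobiose: 5.1 g/L × 3.73 L = 19.02 g
nicotinic acid: 2.33 mg/L × 3.73 L = 8.69 mg
soytone: 16.4 g/L × 3.73 L = 61.17 g
L-asparagine: 1.08 g/L × 3.73 L = 4.03 g
sodium nitrate: 5.53 g/L × 3.73 L = 20.63 g

cellobiose 19.02 g; nicotinic acid 8.69 mg; soytone 61.17 g; L-asparagine 4.03 g; sodium nitrate 20.63 g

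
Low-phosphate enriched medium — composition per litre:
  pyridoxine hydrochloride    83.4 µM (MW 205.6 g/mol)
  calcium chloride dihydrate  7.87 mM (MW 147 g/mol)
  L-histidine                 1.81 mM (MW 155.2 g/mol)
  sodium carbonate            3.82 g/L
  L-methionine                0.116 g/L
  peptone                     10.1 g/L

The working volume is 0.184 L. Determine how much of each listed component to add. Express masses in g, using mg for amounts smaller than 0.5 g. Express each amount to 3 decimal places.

pyridoxine hydrochloride 3.155 mg; calcium chloride dihydrate 212.868 mg; L-histidine 51.688 mg; sodium carbonate 0.703 g; L-methionine 21.344 mg; peptone 1.858 g

Scale factor relative to 1 L: 0.184.
pyridoxine hydrochloride: 83.4 µmol/L × 205.6 g/mol × 0.184 L ÷ 1000 = 3.155 mg
calcium chloride dihydrate: 7.87 mmol/L × 147 mg/mmol × 0.184 L = 212.868 mg
L-histidine: 1.81 mmol/L × 155.2 mg/mmol × 0.184 L = 51.688 mg
sodium carbonate: 3.82 g/L × 0.184 L = 0.703 g
L-methionine: 0.116 g/L × 0.184 L = 0.021344 g = 21.344 mg
peptone: 10.1 g/L × 0.184 L = 1.858 g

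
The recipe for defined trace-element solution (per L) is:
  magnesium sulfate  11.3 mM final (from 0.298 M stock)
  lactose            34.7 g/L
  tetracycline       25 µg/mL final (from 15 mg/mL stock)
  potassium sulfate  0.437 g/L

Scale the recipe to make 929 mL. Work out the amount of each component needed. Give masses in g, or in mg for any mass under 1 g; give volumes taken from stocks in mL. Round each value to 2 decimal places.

Working volume: 929 mL = 0.929 L.
magnesium sulfate: dilute stock: 11.3 mM × 929 mL ÷ 298 mM = 35.23 mL
lactose: 34.7 g/L × 0.929 L = 32.24 g
tetracycline: V = C2·V2/C1 = 25 µg/mL × 929 mL ÷ 15000 µg/mL = 1.55 mL
potassium sulfate: 0.437 g/L × 0.929 L = 0.405973 g = 405.97 mg

magnesium sulfate 35.23 mL; lactose 32.24 g; tetracycline 1.55 mL; potassium sulfate 405.97 mg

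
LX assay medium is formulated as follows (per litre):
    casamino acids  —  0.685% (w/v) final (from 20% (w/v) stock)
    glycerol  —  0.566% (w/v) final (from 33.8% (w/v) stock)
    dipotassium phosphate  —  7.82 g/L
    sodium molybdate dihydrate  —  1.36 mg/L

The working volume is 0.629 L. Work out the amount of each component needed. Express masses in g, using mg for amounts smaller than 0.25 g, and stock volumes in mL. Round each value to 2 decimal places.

Scale factor relative to 1 L: 0.629.
casamino acids: C1V1 = C2V2 → 0.685% ÷ 20% × 629 mL = 21.54 mL
glycerol: dilute stock: 0.566% ÷ 33.8% × 629 mL = 10.53 mL
dipotassium phosphate: 7.82 g/L × 0.629 L = 4.92 g
sodium molybdate dihydrate: 1.36 mg/L × 0.629 L = 0.86 mg

casamino acids 21.54 mL; glycerol 10.53 mL; dipotassium phosphate 4.92 g; sodium molybdate dihydrate 0.86 mg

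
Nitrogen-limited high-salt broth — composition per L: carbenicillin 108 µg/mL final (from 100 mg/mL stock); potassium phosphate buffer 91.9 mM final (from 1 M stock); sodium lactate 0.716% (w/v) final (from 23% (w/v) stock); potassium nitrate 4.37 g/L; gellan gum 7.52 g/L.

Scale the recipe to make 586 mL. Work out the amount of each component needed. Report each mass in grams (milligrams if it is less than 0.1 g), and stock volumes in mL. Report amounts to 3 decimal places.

Scale factor relative to 1 L: 0.586.
carbenicillin: dilute stock: 108 µg/mL × 586 mL ÷ 100000 µg/mL = 0.633 mL
potassium phosphate buffer: dilute stock: 91.9 mM × 586 mL ÷ 1000 mM = 53.853 mL
sodium lactate: dilute stock: 0.716% ÷ 23% × 586 mL = 18.242 mL
potassium nitrate: 4.37 g/L × 0.586 L = 2.561 g
gellan gum: 7.52 g/L × 0.586 L = 4.407 g

carbenicillin 0.633 mL; potassium phosphate buffer 53.853 mL; sodium lactate 18.242 mL; potassium nitrate 2.561 g; gellan gum 4.407 g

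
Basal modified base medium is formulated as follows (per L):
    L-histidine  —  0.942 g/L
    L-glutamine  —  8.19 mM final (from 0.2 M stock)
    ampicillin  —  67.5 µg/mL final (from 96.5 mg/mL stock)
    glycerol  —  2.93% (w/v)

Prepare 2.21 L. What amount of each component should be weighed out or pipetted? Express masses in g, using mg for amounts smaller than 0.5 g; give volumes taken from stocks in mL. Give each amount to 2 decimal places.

L-histidine 2.08 g; L-glutamine 90.50 mL; ampicillin 1.55 mL; glycerol 64.75 g

Scale factor relative to 1 L: 2.21.
L-histidine: 0.942 g/L × 2.21 L = 2.08 g
L-glutamine: C1V1 = C2V2 → 8.19 mM × 2210 mL ÷ 200 mM = 90.50 mL
ampicillin: dilute stock: 67.5 µg/mL × 2210 mL ÷ 96500 µg/mL = 1.55 mL
glycerol: 2.93% w/v = 29.3 g/L → 29.3 × 2.21 L = 64.75 g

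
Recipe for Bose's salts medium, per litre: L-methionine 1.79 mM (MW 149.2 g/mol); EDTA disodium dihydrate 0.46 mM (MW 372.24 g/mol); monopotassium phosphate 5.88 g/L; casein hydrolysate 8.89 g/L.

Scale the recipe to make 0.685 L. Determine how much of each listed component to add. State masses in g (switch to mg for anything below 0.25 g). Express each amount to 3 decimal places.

Scale factor relative to 1 L: 0.685.
L-methionine: 1.79 mmol/L × 149.2 mg/mmol × 0.685 L = 182.942 mg
EDTA disodium dihydrate: 0.46 mmol/L × 372.24 mg/mmol × 0.685 L = 117.293 mg
monopotassium phosphate: 5.88 g/L × 0.685 L = 4.028 g
casein hydrolysate: 8.89 g/L × 0.685 L = 6.090 g

L-methionine 182.942 mg; EDTA disodium dihydrate 117.293 mg; monopotassium phosphate 4.028 g; casein hydrolysate 6.090 g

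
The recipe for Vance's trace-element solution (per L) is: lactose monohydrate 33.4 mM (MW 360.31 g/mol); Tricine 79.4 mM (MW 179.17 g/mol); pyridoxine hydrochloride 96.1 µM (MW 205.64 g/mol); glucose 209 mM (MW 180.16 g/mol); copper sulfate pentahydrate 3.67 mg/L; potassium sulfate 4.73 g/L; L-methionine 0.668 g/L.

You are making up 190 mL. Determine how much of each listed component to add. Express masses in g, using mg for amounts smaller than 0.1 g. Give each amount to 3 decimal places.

Target volume = 190 mL = 0.19 L.
lactose monohydrate: 33.4 mmol/L × 360.31 g/mol × 0.19 L ÷ 1000 = 2.287 g
Tricine: 79.4 mmol/L × 179.17 g/mol × 0.19 L ÷ 1000 = 2.703 g
pyridoxine hydrochloride: 96.1 µmol/L × 205.64 g/mol × 0.19 L ÷ 1000 = 3.755 mg
glucose: 209 mmol/L × 180.16 g/mol × 0.19 L ÷ 1000 = 7.154 g
copper sulfate pentahydrate: 3.67 mg/L × 0.19 L = 0.697 mg
potassium sulfate: 4.73 g/L × 0.19 L = 0.899 g
L-methionine: 0.668 g/L × 0.19 L = 0.127 g

lactose monohydrate 2.287 g; Tricine 2.703 g; pyridoxine hydrochloride 3.755 mg; glucose 7.154 g; copper sulfate pentahydrate 0.697 mg; potassium sulfate 0.899 g; L-methionine 0.127 g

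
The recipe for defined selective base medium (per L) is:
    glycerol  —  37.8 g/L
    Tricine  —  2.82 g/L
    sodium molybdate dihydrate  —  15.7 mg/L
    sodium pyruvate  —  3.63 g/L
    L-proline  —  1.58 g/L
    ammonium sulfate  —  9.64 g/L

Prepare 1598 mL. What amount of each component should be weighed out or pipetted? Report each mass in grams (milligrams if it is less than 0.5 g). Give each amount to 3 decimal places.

glycerol 60.404 g; Tricine 4.506 g; sodium molybdate dihydrate 25.089 mg; sodium pyruvate 5.801 g; L-proline 2.525 g; ammonium sulfate 15.405 g

Working volume: 1598 mL = 1.598 L.
glycerol: 37.8 g/L × 1.598 L = 60.404 g
Tricine: 2.82 g/L × 1.598 L = 4.506 g
sodium molybdate dihydrate: 15.7 mg/L × 1.598 L = 25.089 mg
sodium pyruvate: 3.63 g/L × 1.598 L = 5.801 g
L-proline: 1.58 g/L × 1.598 L = 2.525 g
ammonium sulfate: 9.64 g/L × 1.598 L = 15.405 g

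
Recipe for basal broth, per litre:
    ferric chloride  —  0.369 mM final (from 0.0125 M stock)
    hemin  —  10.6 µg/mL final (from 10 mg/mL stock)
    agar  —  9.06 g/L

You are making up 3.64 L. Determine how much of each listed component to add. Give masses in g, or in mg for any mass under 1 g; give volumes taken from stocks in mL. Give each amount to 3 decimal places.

ferric chloride 107.453 mL; hemin 3.858 mL; agar 32.978 g

Scale factor relative to 1 L: 3.64.
ferric chloride: C1V1 = C2V2 → 0.369 mM × 3640 mL ÷ 12.5 mM = 107.453 mL
hemin: V = C2·V2/C1 = 10.6 µg/mL × 3640 mL ÷ 10000 µg/mL = 3.858 mL
agar: 9.06 g/L × 3.64 L = 32.978 g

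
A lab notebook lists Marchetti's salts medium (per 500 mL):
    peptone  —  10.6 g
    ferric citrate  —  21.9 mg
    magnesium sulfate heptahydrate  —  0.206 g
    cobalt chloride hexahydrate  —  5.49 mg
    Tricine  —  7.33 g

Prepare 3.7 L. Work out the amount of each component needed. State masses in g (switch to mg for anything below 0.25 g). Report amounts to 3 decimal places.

Ratio of target to recipe volume: 3700 / 500 = 7.4.
peptone: 10.6 g × (3700 mL / 500 mL) = 78.440 g
ferric citrate: 21.9 mg × (3700 mL / 500 mL) = 162.060 mg
magnesium sulfate heptahydrate: 0.206 g × (3700 mL / 500 mL) = 1.524 g
cobalt chloride hexahydrate: 5.49 mg × (3700 mL / 500 mL) = 40.626 mg
Tricine: 7.33 g × (3700 mL / 500 mL) = 54.242 g

peptone 78.440 g; ferric citrate 162.060 mg; magnesium sulfate heptahydrate 1.524 g; cobalt chloride hexahydrate 40.626 mg; Tricine 54.242 g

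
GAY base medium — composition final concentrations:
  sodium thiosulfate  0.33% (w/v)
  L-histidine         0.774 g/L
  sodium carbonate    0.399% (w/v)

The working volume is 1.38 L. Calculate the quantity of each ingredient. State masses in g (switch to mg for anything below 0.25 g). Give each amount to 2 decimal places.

sodium thiosulfate 4.55 g; L-histidine 1.07 g; sodium carbonate 5.51 g

Scale factor relative to 1 L: 1.38.
sodium thiosulfate: 0.33% w/v = 3.3 g/L → 3.3 × 1.38 L = 4.55 g
L-histidine: 0.774 g/L × 1.38 L = 1.07 g
sodium carbonate: 0.399 g per 100 mL × 1380 mL ÷ 100 = 5.51 g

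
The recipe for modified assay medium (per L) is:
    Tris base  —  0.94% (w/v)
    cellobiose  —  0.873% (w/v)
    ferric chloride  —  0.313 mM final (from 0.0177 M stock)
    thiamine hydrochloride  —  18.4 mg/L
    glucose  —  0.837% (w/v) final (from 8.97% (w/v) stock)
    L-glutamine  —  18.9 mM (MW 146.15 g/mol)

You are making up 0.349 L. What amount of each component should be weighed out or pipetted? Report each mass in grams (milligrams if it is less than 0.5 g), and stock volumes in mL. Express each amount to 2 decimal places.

Tris base 3.28 g; cellobiose 3.05 g; ferric chloride 6.17 mL; thiamine hydrochloride 6.42 mg; glucose 32.57 mL; L-glutamine 0.96 g

Working volume: 0.349 L.
Tris base: 0.94% w/v = 9.4 g/L → 9.4 × 0.349 L = 3.28 g
cellobiose: 0.873 g per 100 mL × 349 mL ÷ 100 = 3.05 g
ferric chloride: C1V1 = C2V2 → 0.313 mM × 349 mL ÷ 17.7 mM = 6.17 mL
thiamine hydrochloride: 18.4 mg/L × 0.349 L = 6.42 mg
glucose: dilute stock: 0.837% ÷ 8.97% × 349 mL = 32.57 mL
L-glutamine: 18.9 mmol/L × 146.15 g/mol × 0.349 L ÷ 1000 = 0.96 g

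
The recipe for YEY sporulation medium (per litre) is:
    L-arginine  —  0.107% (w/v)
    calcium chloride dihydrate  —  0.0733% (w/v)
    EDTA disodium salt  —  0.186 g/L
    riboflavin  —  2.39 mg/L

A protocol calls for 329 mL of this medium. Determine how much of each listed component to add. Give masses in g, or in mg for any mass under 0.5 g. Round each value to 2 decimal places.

L-arginine 352.03 mg; calcium chloride dihydrate 241.16 mg; EDTA disodium salt 61.19 mg; riboflavin 0.79 mg

Scale factor relative to 1 L: 0.329.
L-arginine: 0.107% w/v = 1.07 g/L → 1.07 × 0.329 L = 0.35203 g = 352.03 mg
calcium chloride dihydrate: 0.0733 g per 100 mL × 329 mL ÷ 100 = 0.241157 g = 241.16 mg
EDTA disodium salt: 0.186 g/L × 0.329 L = 0.061194 g = 61.19 mg
riboflavin: 2.39 mg/L × 0.329 L = 0.79 mg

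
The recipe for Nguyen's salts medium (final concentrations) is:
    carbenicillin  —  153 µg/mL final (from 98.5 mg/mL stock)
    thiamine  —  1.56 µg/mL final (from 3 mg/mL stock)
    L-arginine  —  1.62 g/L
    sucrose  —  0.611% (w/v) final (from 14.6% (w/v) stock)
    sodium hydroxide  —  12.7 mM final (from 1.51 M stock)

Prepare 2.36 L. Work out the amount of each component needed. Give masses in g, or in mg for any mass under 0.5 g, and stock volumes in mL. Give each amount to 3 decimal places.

carbenicillin 3.666 mL; thiamine 1.227 mL; L-arginine 3.823 g; sucrose 98.764 mL; sodium hydroxide 19.849 mL

Scale factor relative to 1 L: 2.36.
carbenicillin: C1V1 = C2V2 → 153 µg/mL × 2360 mL ÷ 98500 µg/mL = 3.666 mL
thiamine: dilute stock: 1.56 µg/mL × 2360 mL ÷ 3000 µg/mL = 1.227 mL
L-arginine: 1.62 g/L × 2.36 L = 3.823 g
sucrose: C1V1 = C2V2 → 0.611% ÷ 14.6% × 2360 mL = 98.764 mL
sodium hydroxide: C1V1 = C2V2 → 12.7 mM × 2360 mL ÷ 1510 mM = 19.849 mL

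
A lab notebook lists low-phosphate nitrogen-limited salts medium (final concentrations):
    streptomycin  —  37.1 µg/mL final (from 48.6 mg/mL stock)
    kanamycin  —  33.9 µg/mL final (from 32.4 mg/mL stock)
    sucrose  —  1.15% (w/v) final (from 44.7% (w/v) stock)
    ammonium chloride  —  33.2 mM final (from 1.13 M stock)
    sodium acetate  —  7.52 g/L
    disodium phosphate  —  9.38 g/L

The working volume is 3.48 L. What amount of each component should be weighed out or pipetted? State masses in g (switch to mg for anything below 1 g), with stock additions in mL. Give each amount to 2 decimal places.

streptomycin 2.66 mL; kanamycin 3.64 mL; sucrose 89.53 mL; ammonium chloride 102.24 mL; sodium acetate 26.17 g; disodium phosphate 32.64 g

Working volume: 3.48 L.
streptomycin: dilute stock: 37.1 µg/mL × 3480 mL ÷ 48600 µg/mL = 2.66 mL
kanamycin: dilute stock: 33.9 µg/mL × 3480 mL ÷ 32400 µg/mL = 3.64 mL
sucrose: V = C2·V2/C1 = 1.15% ÷ 44.7% × 3480 mL = 89.53 mL
ammonium chloride: C1V1 = C2V2 → 33.2 mM × 3480 mL ÷ 1130 mM = 102.24 mL
sodium acetate: 7.52 g/L × 3.48 L = 26.17 g
disodium phosphate: 9.38 g/L × 3.48 L = 32.64 g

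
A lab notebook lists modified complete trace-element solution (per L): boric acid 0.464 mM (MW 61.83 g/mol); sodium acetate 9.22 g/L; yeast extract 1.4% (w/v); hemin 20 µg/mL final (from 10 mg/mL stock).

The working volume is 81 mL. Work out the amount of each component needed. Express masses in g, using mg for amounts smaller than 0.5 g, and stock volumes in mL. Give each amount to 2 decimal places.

Working volume: 81 mL = 0.081 L.
boric acid: 0.464 mmol/L × 61.83 mg/mmol × 0.081 L = 2.32 mg
sodium acetate: 9.22 g/L × 0.081 L = 0.75 g
yeast extract: 1.4 g per 100 mL × 81 mL ÷ 100 = 1.13 g
hemin: dilute stock: 20 µg/mL × 81 mL ÷ 10000 µg/mL = 0.16 mL

boric acid 2.32 mg; sodium acetate 0.75 g; yeast extract 1.13 g; hemin 0.16 mL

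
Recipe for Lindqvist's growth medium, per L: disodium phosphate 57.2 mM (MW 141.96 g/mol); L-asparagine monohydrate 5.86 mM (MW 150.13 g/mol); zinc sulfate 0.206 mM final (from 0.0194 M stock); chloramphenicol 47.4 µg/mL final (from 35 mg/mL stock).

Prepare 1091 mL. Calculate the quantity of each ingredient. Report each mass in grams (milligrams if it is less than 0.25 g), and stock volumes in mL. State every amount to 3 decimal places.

Target volume = 1091 mL = 1.091 L.
disodium phosphate: 57.2 mmol/L × 141.96 g/mol × 1.091 L ÷ 1000 = 8.859 g
L-asparagine monohydrate: 5.86 mmol/L × 150.13 g/mol × 1.091 L ÷ 1000 = 0.960 g
zinc sulfate: C1V1 = C2V2 → 0.206 mM × 1091 mL ÷ 19.4 mM = 11.585 mL
chloramphenicol: dilute stock: 47.4 µg/mL × 1091 mL ÷ 35000 µg/mL = 1.478 mL

disodium phosphate 8.859 g; L-asparagine monohydrate 0.960 g; zinc sulfate 11.585 mL; chloramphenicol 1.478 mL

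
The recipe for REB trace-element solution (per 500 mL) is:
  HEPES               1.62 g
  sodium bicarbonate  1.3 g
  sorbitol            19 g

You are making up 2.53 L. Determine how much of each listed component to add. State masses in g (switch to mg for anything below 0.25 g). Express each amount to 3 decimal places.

HEPES 8.197 g; sodium bicarbonate 6.578 g; sorbitol 96.140 g

Ratio of target to recipe volume: 2530 / 500 = 5.06.
HEPES: 1.62 g × (2530 mL / 500 mL) = 8.197 g
sodium bicarbonate: 1.3 g × (2530 mL / 500 mL) = 6.578 g
sorbitol: 19 g × (2530 mL / 500 mL) = 96.140 g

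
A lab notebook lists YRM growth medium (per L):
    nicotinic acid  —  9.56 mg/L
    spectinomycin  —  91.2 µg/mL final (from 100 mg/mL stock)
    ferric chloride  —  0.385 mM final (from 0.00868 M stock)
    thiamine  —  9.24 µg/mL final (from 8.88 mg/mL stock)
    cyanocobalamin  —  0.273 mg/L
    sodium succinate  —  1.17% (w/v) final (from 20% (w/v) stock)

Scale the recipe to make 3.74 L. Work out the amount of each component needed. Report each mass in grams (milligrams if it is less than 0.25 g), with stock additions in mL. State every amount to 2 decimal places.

nicotinic acid 35.75 mg; spectinomycin 3.41 mL; ferric chloride 165.89 mL; thiamine 3.89 mL; cyanocobalamin 1.02 mg; sodium succinate 218.79 mL

Working volume: 3.74 L.
nicotinic acid: 9.56 mg/L × 3.74 L = 35.75 mg
spectinomycin: C1V1 = C2V2 → 91.2 µg/mL × 3740 mL ÷ 100000 µg/mL = 3.41 mL
ferric chloride: C1V1 = C2V2 → 0.385 mM × 3740 mL ÷ 8.68 mM = 165.89 mL
thiamine: V = C2·V2/C1 = 9.24 µg/mL × 3740 mL ÷ 8880 µg/mL = 3.89 mL
cyanocobalamin: 0.273 mg/L × 3.74 L = 1.02 mg
sodium succinate: dilute stock: 1.17% ÷ 20% × 3740 mL = 218.79 mL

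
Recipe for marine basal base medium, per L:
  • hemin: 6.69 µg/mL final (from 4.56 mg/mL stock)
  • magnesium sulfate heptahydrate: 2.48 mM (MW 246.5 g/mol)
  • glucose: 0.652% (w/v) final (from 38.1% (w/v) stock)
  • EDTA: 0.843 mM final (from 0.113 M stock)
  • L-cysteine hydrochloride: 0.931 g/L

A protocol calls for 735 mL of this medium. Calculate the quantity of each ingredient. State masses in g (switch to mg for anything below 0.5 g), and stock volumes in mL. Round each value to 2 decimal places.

Scale factor relative to 1 L: 0.735.
hemin: V = C2·V2/C1 = 6.69 µg/mL × 735 mL ÷ 4560 µg/mL = 1.08 mL
magnesium sulfate heptahydrate: 2.48 mmol/L × 246.5 mg/mmol × 0.735 L = 449.32 mg
glucose: V = C2·V2/C1 = 0.652% ÷ 38.1% × 735 mL = 12.58 mL
EDTA: V = C2·V2/C1 = 0.843 mM × 735 mL ÷ 113 mM = 5.48 mL
L-cysteine hydrochloride: 0.931 g/L × 0.735 L = 0.68 g

hemin 1.08 mL; magnesium sulfate heptahydrate 449.32 mg; glucose 12.58 mL; EDTA 5.48 mL; L-cysteine hydrochloride 0.68 g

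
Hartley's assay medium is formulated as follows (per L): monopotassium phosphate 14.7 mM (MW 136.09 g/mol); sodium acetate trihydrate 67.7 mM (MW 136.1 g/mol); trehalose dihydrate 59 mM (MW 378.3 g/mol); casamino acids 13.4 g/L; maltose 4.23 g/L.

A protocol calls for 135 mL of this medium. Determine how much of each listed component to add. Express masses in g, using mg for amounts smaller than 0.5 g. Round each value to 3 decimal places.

monopotassium phosphate 270.071 mg; sodium acetate trihydrate 1.244 g; trehalose dihydrate 3.013 g; casamino acids 1.809 g; maltose 0.571 g

Scale factor relative to 1 L: 0.135.
monopotassium phosphate: 14.7 mmol/L × 136.09 mg/mmol × 0.135 L = 270.071 mg
sodium acetate trihydrate: 67.7 mmol/L × 136.1 g/mol × 0.135 L ÷ 1000 = 1.244 g
trehalose dihydrate: 59 mmol/L × 378.3 g/mol × 0.135 L ÷ 1000 = 3.013 g
casamino acids: 13.4 g/L × 0.135 L = 1.809 g
maltose: 4.23 g/L × 0.135 L = 0.571 g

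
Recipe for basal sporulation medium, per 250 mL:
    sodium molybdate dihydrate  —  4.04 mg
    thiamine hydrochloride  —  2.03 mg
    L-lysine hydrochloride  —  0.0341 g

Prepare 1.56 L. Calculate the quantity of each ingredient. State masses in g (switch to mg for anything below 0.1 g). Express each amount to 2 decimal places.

sodium molybdate dihydrate 25.21 mg; thiamine hydrochloride 12.67 mg; L-lysine hydrochloride 0.21 g

Ratio of target to recipe volume: 1560 / 250 = 6.24.
sodium molybdate dihydrate: 4.04 mg × (1560 mL / 250 mL) = 25.21 mg
thiamine hydrochloride: 2.03 mg × (1560 mL / 250 mL) = 12.67 mg
L-lysine hydrochloride: 0.0341 g × (1560 mL / 250 mL) = 0.21 g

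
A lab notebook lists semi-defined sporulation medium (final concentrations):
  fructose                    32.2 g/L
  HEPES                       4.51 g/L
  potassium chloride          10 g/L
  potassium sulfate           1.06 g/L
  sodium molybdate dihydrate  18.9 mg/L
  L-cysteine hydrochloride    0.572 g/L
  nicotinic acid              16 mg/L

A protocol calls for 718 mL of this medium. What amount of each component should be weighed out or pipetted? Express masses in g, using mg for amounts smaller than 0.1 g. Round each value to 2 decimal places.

Scale factor relative to 1 L: 0.718.
fructose: 32.2 g/L × 0.718 L = 23.12 g
HEPES: 4.51 g/L × 0.718 L = 3.24 g
potassium chloride: 10 g/L × 0.718 L = 7.18 g
potassium sulfate: 1.06 g/L × 0.718 L = 0.76 g
sodium molybdate dihydrate: 18.9 mg/L × 0.718 L = 13.57 mg
L-cysteine hydrochloride: 0.572 g/L × 0.718 L = 0.41 g
nicotinic acid: 16 mg/L × 0.718 L = 11.49 mg

fructose 23.12 g; HEPES 3.24 g; potassium chloride 7.18 g; potassium sulfate 0.76 g; sodium molybdate dihydrate 13.57 mg; L-cysteine hydrochloride 0.41 g; nicotinic acid 11.49 mg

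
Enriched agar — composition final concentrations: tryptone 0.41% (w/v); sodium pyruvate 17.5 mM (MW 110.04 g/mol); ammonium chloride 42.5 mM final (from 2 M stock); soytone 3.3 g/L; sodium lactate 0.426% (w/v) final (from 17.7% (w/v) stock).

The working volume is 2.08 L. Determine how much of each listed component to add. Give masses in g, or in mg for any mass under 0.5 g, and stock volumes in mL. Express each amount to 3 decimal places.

tryptone 8.528 g; sodium pyruvate 4.005 g; ammonium chloride 44.200 mL; soytone 6.864 g; sodium lactate 50.061 mL

Working volume: 2.08 L.
tryptone: 0.41 g per 100 mL × 2080 mL ÷ 100 = 8.528 g
sodium pyruvate: 17.5 mmol/L × 110.04 g/mol × 2.08 L ÷ 1000 = 4.005 g
ammonium chloride: C1V1 = C2V2 → 42.5 mM × 2080 mL ÷ 2000 mM = 44.200 mL
soytone: 3.3 g/L × 2.08 L = 6.864 g
sodium lactate: C1V1 = C2V2 → 0.426% ÷ 17.7% × 2080 mL = 50.061 mL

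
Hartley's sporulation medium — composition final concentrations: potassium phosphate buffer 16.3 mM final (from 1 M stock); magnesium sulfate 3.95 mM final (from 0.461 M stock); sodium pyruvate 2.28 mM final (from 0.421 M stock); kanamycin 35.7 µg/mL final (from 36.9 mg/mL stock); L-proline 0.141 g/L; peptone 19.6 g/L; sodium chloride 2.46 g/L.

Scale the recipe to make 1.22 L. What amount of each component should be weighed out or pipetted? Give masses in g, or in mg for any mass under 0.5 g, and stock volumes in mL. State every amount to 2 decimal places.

potassium phosphate buffer 19.89 mL; magnesium sulfate 10.45 mL; sodium pyruvate 6.61 mL; kanamycin 1.18 mL; L-proline 172.02 mg; peptone 23.91 g; sodium chloride 3.00 g

Working volume: 1.22 L.
potassium phosphate buffer: V = C2·V2/C1 = 16.3 mM × 1220 mL ÷ 1000 mM = 19.89 mL
magnesium sulfate: V = C2·V2/C1 = 3.95 mM × 1220 mL ÷ 461 mM = 10.45 mL
sodium pyruvate: C1V1 = C2V2 → 2.28 mM × 1220 mL ÷ 421 mM = 6.61 mL
kanamycin: dilute stock: 35.7 µg/mL × 1220 mL ÷ 36900 µg/mL = 1.18 mL
L-proline: 0.141 g/L × 1.22 L = 0.17202 g = 172.02 mg
peptone: 19.6 g/L × 1.22 L = 23.91 g
sodium chloride: 2.46 g/L × 1.22 L = 3.00 g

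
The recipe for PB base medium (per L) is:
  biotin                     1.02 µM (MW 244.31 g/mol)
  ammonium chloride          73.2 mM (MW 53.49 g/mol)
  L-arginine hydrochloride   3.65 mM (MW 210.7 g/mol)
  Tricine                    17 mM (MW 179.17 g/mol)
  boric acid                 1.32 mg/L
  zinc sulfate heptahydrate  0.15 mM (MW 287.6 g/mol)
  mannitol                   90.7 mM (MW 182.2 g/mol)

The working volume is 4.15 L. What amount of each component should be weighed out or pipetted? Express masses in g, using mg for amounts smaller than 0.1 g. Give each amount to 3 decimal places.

Scale factor relative to 1 L: 4.15.
biotin: 1.02 µmol/L × 244.31 g/mol × 4.15 L ÷ 1000 = 1.034 mg
ammonium chloride: 73.2 mmol/L × 53.49 g/mol × 4.15 L ÷ 1000 = 16.249 g
L-arginine hydrochloride: 3.65 mmol/L × 210.7 g/mol × 4.15 L ÷ 1000 = 3.192 g
Tricine: 17 mmol/L × 179.17 g/mol × 4.15 L ÷ 1000 = 12.640 g
boric acid: 1.32 mg/L × 4.15 L = 5.478 mg
zinc sulfate heptahydrate: 0.15 mmol/L × 287.6 g/mol × 4.15 L ÷ 1000 = 0.179 g
mannitol: 90.7 mmol/L × 182.2 g/mol × 4.15 L ÷ 1000 = 68.581 g

biotin 1.034 mg; ammonium chloride 16.249 g; L-arginine hydrochloride 3.192 g; Tricine 12.640 g; boric acid 5.478 mg; zinc sulfate heptahydrate 0.179 g; mannitol 68.581 g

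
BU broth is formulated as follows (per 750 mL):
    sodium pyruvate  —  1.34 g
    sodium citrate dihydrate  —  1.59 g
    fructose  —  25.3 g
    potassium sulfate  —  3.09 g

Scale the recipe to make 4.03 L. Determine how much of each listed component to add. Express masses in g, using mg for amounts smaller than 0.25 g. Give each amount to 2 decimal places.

Ratio of target to recipe volume: 4030 / 750 = 5.37333.
sodium pyruvate: 1.34 g × (4030 mL / 750 mL) = 7.20 g
sodium citrate dihydrate: 1.59 g × (4030 mL / 750 mL) = 8.54 g
fructose: 25.3 g × (4030 mL / 750 mL) = 135.95 g
potassium sulfate: 3.09 g × (4030 mL / 750 mL) = 16.60 g

sodium pyruvate 7.20 g; sodium citrate dihydrate 8.54 g; fructose 135.95 g; potassium sulfate 16.60 g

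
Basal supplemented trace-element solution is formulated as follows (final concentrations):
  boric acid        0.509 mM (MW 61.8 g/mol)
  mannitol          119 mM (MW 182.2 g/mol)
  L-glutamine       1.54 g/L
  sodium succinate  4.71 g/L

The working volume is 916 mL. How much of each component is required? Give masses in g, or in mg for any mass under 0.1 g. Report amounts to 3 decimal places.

boric acid 28.814 mg; mannitol 19.861 g; L-glutamine 1.411 g; sodium succinate 4.314 g

Working volume: 916 mL = 0.916 L.
boric acid: 0.509 mmol/L × 61.8 mg/mmol × 0.916 L = 28.814 mg
mannitol: 119 mmol/L × 182.2 g/mol × 0.916 L ÷ 1000 = 19.861 g
L-glutamine: 1.54 g/L × 0.916 L = 1.411 g
sodium succinate: 4.71 g/L × 0.916 L = 4.314 g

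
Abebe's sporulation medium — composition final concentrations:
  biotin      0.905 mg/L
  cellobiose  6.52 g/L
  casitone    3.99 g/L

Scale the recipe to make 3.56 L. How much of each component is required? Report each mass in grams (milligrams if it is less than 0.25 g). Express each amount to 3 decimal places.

biotin 3.222 mg; cellobiose 23.211 g; casitone 14.204 g

Working volume: 3.56 L.
biotin: 0.905 mg/L × 3.56 L = 3.222 mg
cellobiose: 6.52 g/L × 3.56 L = 23.211 g
casitone: 3.99 g/L × 3.56 L = 14.204 g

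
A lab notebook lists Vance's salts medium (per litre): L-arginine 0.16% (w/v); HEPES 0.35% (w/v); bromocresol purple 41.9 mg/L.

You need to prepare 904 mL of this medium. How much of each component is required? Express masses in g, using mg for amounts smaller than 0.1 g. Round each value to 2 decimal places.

L-arginine 1.45 g; HEPES 3.16 g; bromocresol purple 37.88 mg

Scale factor relative to 1 L: 0.904.
L-arginine: 0.16% w/v = 1.6 g/L → 1.6 × 0.904 L = 1.45 g
HEPES: 0.35% w/v = 3.5 g/L → 3.5 × 0.904 L = 3.16 g
bromocresol purple: 41.9 mg/L × 0.904 L = 37.88 mg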